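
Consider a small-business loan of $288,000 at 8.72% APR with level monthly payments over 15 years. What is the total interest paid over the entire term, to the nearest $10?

$229,200

Monthly rate = 8.72%/12 = 0.0072667; payment = 288,000 × 0.0072667 / (1 − (1+0.0072667)^−180) = $2,873.31.
Total paid = 180 × $2,873.31 = $517,195.80; interest = $517,195.80 − $288,000 = $229,195.80.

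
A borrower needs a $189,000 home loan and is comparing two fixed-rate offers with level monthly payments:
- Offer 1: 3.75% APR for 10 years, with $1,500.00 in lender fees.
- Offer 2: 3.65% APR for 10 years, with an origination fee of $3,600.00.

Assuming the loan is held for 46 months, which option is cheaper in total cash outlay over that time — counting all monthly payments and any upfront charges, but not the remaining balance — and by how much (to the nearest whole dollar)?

Offer 1: monthly rate = 3.75%/12 = 0.0031250; payment = 189,000 × 0.0031250 / (1 − (1+0.0031250)^−120) = $1,891.16.
Offer 2: monthly rate = 3.65%/12 = 0.0030417; payment = 189,000 × 0.0030417 / (1 − (1+0.0030417)^−120) = $1,882.25.
Over 46 months: Offer 1 costs 46 × $1,891.16 + $1,500.00 = $88,493.36; Offer 2 costs 46 × $1,882.25 + $3,600.00 = $90,183.50.
Offer 1 is cheaper by $90,183.50 − $88,493.36 = $1,690.14.

Offer 1 by $1,690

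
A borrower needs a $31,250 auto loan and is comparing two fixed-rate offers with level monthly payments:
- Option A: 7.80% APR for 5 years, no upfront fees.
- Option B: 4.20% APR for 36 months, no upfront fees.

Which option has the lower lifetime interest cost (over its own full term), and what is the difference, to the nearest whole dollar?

Option A: at 7.80% the monthly rate is 0.0065000, so the payment is 31,250 × 0.0065000 / (1 − 1.0065000^−60) = $630.65.
Total interest on Option A = 60 × $630.65 − $31,250 = $6,589.00.
Option B: monthly rate = 4.2%/12 = 0.0035000; payment = 31,250 × 0.0035000 / (1 − (1+0.0035000)^−36) = $925.41.
Total interest on Option B = 36 × $925.41 − $31,250 = $2,064.76.
Option B is lower by $4,524.24.

Option B by $4,524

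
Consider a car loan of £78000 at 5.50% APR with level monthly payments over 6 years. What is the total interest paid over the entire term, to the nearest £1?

£13,754

Monthly rate = 5.5%/12 = 0.0045833; payment = 78,000 × 0.0045833 / (1 − (1+0.0045833)^−72) = £1,274.36.
Total paid = 72 × £1,274.36 = £91,753.92; interest = £91,753.92 − £78,000 = £13,753.92.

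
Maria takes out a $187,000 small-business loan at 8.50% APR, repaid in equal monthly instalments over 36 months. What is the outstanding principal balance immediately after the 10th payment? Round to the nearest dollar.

With monthly rate i = 8.5%/12 = 0.0070833, the balance after k of n payments is P · [(1+i)^n − (1+i)^k] / [(1+i)^n − 1].
(1+0.0070833)^36 = 1.28930217 and (1+0.0070833)^10 = 1.07313433, so the balance is 187,000 × (1.28930217 − 1.07313433) / (1.28930217 − 1) = $139,727.22.

$139,727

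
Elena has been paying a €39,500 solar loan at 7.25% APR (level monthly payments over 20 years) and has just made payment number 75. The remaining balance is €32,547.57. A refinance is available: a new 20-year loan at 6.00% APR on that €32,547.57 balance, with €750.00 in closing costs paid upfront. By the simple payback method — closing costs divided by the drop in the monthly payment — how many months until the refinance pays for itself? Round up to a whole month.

10 months

Current payment = 39,500 × 7.25%/12 / (1 − (1+0.0060417)^−240) = €312.20.
Refinanced payment = 32,547.57 × 0.0050000 / (1 − (1+0.0050000)^−240) = €233.18.
Monthly savings = €312.20 − €233.18 = €79.02.
Break-even = €750.00 / €79.02 = 9.49 → 10 months.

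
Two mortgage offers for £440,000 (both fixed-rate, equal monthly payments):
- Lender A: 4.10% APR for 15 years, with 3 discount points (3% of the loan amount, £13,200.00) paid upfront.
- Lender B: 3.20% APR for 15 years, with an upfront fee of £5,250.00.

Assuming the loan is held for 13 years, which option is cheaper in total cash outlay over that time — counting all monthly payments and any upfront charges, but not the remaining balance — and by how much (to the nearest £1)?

Lender B by £38,473

Lender A: at 4.10% the monthly rate is 0.0034167, so the payment is 440,000 × 0.0034167 / (1 − 1.0034167^−180) = £3,276.72.
Lender B: monthly rate = 3.2%/12 = 0.0026667; payment = 440,000 × 0.0026667 / (1 − (1+0.0026667)^−180) = £3,081.06.
Over 156 months: Lender A costs 156 × £3,276.72 + £13,200.00 = £524,368.32; Lender B costs 156 × £3,081.06 + £5,250.00 = £485,895.36.
Lender B is cheaper by £524,368.32 − £485,895.36 = £38,472.96.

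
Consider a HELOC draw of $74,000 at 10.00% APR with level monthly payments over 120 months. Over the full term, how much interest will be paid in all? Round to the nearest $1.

$43,350

At 10.00% the monthly rate is 0.0083333, so the payment is 74,000 × 0.0083333 / (1 − 1.0083333^−120) = $977.92.
Total paid = 120 × $977.92 = $117,350.40; interest = $117,350.40 − $74,000 = $43,350.40.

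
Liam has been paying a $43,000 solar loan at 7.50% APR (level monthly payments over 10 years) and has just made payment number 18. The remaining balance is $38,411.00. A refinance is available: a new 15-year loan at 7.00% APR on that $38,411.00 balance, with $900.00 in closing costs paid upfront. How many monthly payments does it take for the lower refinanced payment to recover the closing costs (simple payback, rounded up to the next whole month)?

6 months

Current payment = 43,000 × 7.5%/12 / (1 − (1+0.0062500)^−120) = $510.42.
Refinanced payment = 38,411.00 × 0.0058333 / (1 − (1+0.0058333)^−180) = $345.25.
Monthly savings = $510.42 − $345.25 = $165.17.
Break-even = $900.00 / $165.17 = 5.45 → 6 months.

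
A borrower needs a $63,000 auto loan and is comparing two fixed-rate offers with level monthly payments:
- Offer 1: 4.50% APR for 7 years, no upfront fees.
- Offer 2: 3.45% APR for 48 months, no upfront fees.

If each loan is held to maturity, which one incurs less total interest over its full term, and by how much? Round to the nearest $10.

Offer 2 by $6,020

Offer 1: at 4.50% the monthly rate is 0.0037500, so the payment is 63,000 × 0.0037500 / (1 − 1.0037500^−84) = $875.71.
Total interest on Offer 1 = 84 × $875.71 − $63,000 = $10,559.64.
Offer 2: at 3.45% the monthly rate is 0.0028750, so the payment is 63,000 × 0.0028750 / (1 − 1.0028750^−48) = $1,407.03.
Total interest on Offer 2 = 48 × $1,407.03 − $63,000 = $4,537.44.
Offer 2 is lower by $6,022.20.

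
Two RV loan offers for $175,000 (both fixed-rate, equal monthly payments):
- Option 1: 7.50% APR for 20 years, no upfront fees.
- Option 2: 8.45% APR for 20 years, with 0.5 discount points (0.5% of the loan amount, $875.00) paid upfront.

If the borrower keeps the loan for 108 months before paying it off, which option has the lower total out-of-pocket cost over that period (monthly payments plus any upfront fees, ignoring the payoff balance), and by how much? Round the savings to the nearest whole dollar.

Option 1 by $12,039

Option 1: at 7.50% the monthly rate is 0.0062500, so the payment is 175,000 × 0.0062500 / (1 − 1.0062500^−240) = $1,409.79.
Option 2: monthly rate = 8.45%/12 = 0.0070417; payment = 175,000 × 0.0070417 / (1 − (1+0.0070417)^−240) = $1,513.16.
Over 108 months: Option 1 costs 108 × $1,409.79 = $152,257.32; Option 2 costs 108 × $1,513.16 + $875.00 = $164,296.28.
Option 1 is cheaper by $164,296.28 − $152,257.32 = $12,038.96.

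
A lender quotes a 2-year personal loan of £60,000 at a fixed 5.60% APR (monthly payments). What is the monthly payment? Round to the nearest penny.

£2,648.44

At 5.60% the monthly rate is 0.0046667, so the payment is 60,000 × 0.0046667 / (1 − 1.0046667^−24) = £2,648.44.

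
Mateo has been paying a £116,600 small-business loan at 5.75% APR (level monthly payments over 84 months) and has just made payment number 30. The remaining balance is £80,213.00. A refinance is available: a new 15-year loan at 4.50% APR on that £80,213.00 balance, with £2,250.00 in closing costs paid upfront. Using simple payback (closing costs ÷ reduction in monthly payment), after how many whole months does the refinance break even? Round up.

Current payment = 116,600 × 5.75%/12 / (1 − (1+0.0047917)^−84) = £1,689.42.
Refinanced payment = 80,213.00 × 0.0037500 / (1 − (1+0.0037500)^−180) = £613.62.
Monthly savings = £1,689.42 − £613.62 = £1,075.80.
Break-even = £2,250.00 / £1,075.80 = 2.09 → 3 months.

3 months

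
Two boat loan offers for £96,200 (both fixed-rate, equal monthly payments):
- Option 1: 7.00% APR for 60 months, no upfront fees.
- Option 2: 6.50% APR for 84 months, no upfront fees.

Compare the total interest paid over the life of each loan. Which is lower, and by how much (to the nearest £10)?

Option 1: at 7.00% the monthly rate is 0.0058333, so the payment is 96,200 × 0.0058333 / (1 − 1.0058333^−60) = £1,904.88.
Total interest on Option 1 = 60 × £1,904.88 − £96,200 = £18,092.80.
Option 2: at 6.50% the monthly rate is 0.0054167, so the payment is 96,200 × 0.0054167 / (1 − 1.0054167^−84) = £1,428.52.
Total interest on Option 2 = 84 × £1,428.52 − £96,200 = £23,795.68.
Option 1 is lower by £5,702.88.

Option 1 by £5,700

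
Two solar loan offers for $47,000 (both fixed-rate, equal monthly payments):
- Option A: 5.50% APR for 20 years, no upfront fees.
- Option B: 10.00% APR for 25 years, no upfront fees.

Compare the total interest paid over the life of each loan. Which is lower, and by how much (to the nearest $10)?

Option A: monthly rate = 5.5%/12 = 0.0045833; payment = 47,000 × 0.0045833 / (1 − (1+0.0045833)^−240) = $323.31.
Total interest on Option A = 240 × $323.31 − $47,000 = $30,594.40.
Option B: at 10.00% the monthly rate is 0.0083333, so the payment is 47,000 × 0.0083333 / (1 − 1.0083333^−300) = $427.09.
Total interest on Option B = 300 × $427.09 − $47,000 = $81,127.00.
Option A is lower by $50,532.60.

Option A by $50,530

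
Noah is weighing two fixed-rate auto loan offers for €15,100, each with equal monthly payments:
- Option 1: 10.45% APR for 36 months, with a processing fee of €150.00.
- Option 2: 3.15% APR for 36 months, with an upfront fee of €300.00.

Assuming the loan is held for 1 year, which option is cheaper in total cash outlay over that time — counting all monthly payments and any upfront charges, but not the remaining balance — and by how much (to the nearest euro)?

Option 2 by €454

Option 1: at 10.45% the monthly rate is 0.0087083, so the payment is 15,100 × 0.0087083 / (1 − 1.0087083^−36) = €490.43.
Option 2: at 3.15% the monthly rate is 0.0026250, so the payment is 15,100 × 0.0026250 / (1 − 1.0026250^−36) = €440.13.
Over 12 months: Option 1 costs 12 × €490.43 + €150.00 = €6,035.16; Option 2 costs 12 × €440.13 + €300.00 = €5,581.56.
Option 2 is cheaper by €6,035.16 − €5,581.56 = €453.60.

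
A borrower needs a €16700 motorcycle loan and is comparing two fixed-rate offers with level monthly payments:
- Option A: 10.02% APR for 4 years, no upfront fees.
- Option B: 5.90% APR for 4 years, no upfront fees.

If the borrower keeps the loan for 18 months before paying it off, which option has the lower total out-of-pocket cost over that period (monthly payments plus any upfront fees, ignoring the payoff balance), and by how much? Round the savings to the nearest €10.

Option A: monthly rate = 10.02%/12 = 0.0083500; payment = 16,700 × 0.0083500 / (1 − (1+0.0083500)^−48) = €423.72.
Option B: monthly rate = 5.9%/12 = 0.0049167; payment = 16,700 × 0.0049167 / (1 − (1+0.0049167)^−48) = €391.43.
Over 18 months: Option A costs 18 × €423.72 = €7,626.96; Option B costs 18 × €391.43 = €7,045.74.
Option B is cheaper by €7,626.96 − €7,045.74 = €581.22.

Option B by €580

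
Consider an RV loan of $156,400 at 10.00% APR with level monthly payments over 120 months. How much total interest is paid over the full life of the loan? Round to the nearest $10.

$91,620

At 10.00% the monthly rate is 0.0083333, so the payment is 156,400 × 0.0083333 / (1 − 1.0083333^−120) = $2,066.84.
Total paid = 120 × $2,066.84 = $248,020.80; interest = $248,020.80 − $156,400 = $91,620.80.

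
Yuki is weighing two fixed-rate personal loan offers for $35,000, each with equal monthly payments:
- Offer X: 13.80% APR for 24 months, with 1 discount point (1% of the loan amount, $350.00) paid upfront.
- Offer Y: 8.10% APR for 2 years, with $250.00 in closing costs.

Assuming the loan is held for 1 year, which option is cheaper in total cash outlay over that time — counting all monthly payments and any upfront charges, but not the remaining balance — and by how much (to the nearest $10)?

Offer Y by $1,210

Offer X: at 13.80% the monthly rate is 0.0115000, so the payment is 35,000 × 0.0115000 / (1 − 1.0115000^−24) = $1,677.15.
Offer Y: monthly rate = 8.1%/12 = 0.0067500; payment = 35,000 × 0.0067500 / (1 − (1+0.0067500)^−24) = $1,584.55.
Over 12 months: Offer X costs 12 × $1,677.15 + $350.00 = $20,475.80; Offer Y costs 12 × $1,584.55 + $250.00 = $19,264.60.
Offer Y is cheaper by $20,475.80 − $19,264.60 = $1,211.20.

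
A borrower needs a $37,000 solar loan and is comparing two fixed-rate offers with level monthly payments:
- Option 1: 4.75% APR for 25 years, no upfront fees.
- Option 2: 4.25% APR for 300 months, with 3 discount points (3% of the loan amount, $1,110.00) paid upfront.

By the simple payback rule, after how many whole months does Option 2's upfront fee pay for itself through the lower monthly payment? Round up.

Option 1: at 4.75% the monthly rate is 0.0039583, so the payment is 37,000 × 0.0039583 / (1 − 1.0039583^−300) = $210.94.
Option 2: at 4.25% the monthly rate is 0.0035417, so the payment is 37,000 × 0.0035417 / (1 − 1.0035417^−300) = $200.44.
Monthly savings = $210.94 − $200.44 = $10.50.
Break-even = $1,110.00 / $10.50 = 105.71 → 106 months.

106 months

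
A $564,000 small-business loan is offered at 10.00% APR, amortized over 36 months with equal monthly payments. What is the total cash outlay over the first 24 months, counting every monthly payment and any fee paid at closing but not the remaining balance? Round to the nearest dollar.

At 10.00% the monthly rate is 0.0083333, so the payment is 564,000 × 0.0083333 / (1 − 1.0083333^−36) = $18,198.69.
Total outlay = 24 × $18,198.69 = $436,768.56.

$436,769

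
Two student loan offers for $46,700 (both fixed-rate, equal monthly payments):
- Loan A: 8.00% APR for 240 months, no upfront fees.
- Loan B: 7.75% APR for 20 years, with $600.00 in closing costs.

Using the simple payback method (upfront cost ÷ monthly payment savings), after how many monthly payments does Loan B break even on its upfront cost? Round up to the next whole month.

83 months

Loan A: monthly rate = 8%/12 = 0.0066667; payment = 46,700 × 0.0066667 / (1 − (1+0.0066667)^−240) = $390.62.
Loan B: at 7.75% the monthly rate is 0.0064583, so the payment is 46,700 × 0.0064583 / (1 − 1.0064583^−240) = $383.38.
Monthly savings = $390.62 − $383.38 = $7.24.
Break-even = $600.00 / $7.24 = 82.87 → 83 months.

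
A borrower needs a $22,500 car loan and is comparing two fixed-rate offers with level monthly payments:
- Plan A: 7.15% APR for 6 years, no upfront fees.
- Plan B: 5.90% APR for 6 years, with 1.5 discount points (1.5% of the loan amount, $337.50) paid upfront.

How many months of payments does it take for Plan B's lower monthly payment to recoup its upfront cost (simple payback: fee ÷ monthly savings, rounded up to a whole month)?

26 months

Plan A: at 7.15% the monthly rate is 0.0059583, so the payment is 22,500 × 0.0059583 / (1 − 1.0059583^−72) = $385.23.
Plan B: at 5.90% the monthly rate is 0.0049167, so the payment is 22,500 × 0.0049167 / (1 − 1.0049167^−72) = $371.83.
Monthly savings = $385.23 − $371.83 = $13.40.
Break-even = $337.50 / $13.40 = 25.19 → 26 months.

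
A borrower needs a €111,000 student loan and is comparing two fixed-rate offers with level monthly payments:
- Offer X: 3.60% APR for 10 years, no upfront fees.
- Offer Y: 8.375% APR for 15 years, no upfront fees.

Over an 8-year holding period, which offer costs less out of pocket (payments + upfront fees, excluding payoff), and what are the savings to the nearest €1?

Offer Y by €1,718

Offer X: at 3.60% the monthly rate is 0.0030000, so the payment is 111,000 × 0.0030000 / (1 − 1.0030000^−120) = €1,102.84.
Offer Y: monthly rate = 8.375%/12 = 0.0069792; payment = 111,000 × 0.0069792 / (1 − (1+0.0069792)^−180) = €1,084.94.
Over 96 months: Offer X costs 96 × €1,102.84 = €105,872.64; Offer Y costs 96 × €1,084.94 = €104,154.24.
Offer Y is cheaper by €105,872.64 − €104,154.24 = €1,718.40.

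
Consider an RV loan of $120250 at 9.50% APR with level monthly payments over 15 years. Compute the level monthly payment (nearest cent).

$1,255.68

At 9.50% the monthly rate is 0.0079167, so the payment is 120,250 × 0.0079167 / (1 − 1.0079167^−180) = $1,255.68.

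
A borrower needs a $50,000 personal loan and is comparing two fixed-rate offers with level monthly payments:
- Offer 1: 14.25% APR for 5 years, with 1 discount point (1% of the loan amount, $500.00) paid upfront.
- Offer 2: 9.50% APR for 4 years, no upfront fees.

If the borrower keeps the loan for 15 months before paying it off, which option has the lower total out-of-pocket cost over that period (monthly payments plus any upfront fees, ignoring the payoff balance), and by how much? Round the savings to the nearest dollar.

Offer 1 by $794

Offer 1: monthly rate = 14.25%/12 = 0.0118750; payment = 50,000 × 0.0118750 / (1 − (1+0.0118750)^−60) = $1,169.90.
Offer 2: monthly rate = 9.5%/12 = 0.0079167; payment = 50,000 × 0.0079167 / (1 − (1+0.0079167)^−48) = $1,256.16.
Over 15 months: Offer 1 costs 15 × $1,169.90 + $500.00 = $18,048.50; Offer 2 costs 15 × $1,256.16 = $18,842.40.
Offer 1 is cheaper by $18,842.40 − $18,048.50 = $793.90.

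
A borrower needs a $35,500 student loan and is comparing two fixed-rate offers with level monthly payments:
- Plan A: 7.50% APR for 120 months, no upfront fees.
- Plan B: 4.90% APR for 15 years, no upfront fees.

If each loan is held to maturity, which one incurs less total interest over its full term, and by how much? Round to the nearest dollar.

Plan B by $367

Plan A: monthly rate = 7.5%/12 = 0.0062500; payment = 35,500 × 0.0062500 / (1 − (1+0.0062500)^−120) = $421.39.
Total interest on Plan A = 120 × $421.39 − $35,500 = $15,066.80.
Plan B: at 4.90% the monthly rate is 0.0040833, so the payment is 35,500 × 0.0040833 / (1 − 1.0040833^−180) = $278.89.
Total interest on Plan B = 180 × $278.89 − $35,500 = $14,700.20.
Plan B is lower by $366.60.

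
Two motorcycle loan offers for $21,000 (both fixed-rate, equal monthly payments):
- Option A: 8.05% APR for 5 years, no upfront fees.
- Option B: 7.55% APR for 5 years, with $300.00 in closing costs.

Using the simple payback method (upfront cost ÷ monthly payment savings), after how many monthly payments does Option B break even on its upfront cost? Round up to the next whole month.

Option A: at 8.05% the monthly rate is 0.0067083, so the payment is 21,000 × 0.0067083 / (1 − 1.0067083^−60) = $426.31.
Option B: monthly rate = 7.55%/12 = 0.0062917; payment = 21,000 × 0.0062917 / (1 − (1+0.0062917)^−60) = $421.30.
Monthly savings = $426.31 − $421.30 = $5.01.
Break-even = $300.00 / $5.01 = 59.88 → 60 months.

60 months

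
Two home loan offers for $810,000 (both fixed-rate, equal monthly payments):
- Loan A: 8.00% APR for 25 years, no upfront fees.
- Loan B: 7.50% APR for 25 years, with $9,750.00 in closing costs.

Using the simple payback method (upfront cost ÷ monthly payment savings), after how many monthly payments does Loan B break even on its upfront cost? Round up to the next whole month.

Loan A: monthly rate = 8%/12 = 0.0066667; payment = 810,000 × 0.0066667 / (1 − (1+0.0066667)^−300) = $6,251.71.
Loan B: at 7.50% the monthly rate is 0.0062500, so the payment is 810,000 × 0.0062500 / (1 − 1.0062500^−300) = $5,985.83.
Monthly savings = $6,251.71 − $5,985.83 = $265.88.
Break-even = $9,750.00 / $265.88 = 36.67 → 37 months.

37 months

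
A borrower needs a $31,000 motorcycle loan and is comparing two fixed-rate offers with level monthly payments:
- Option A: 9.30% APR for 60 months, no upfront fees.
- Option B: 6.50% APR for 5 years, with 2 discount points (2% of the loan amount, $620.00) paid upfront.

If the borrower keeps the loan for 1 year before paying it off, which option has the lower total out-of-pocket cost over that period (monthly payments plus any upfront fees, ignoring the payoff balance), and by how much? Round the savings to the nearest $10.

Option A by $120

Option A: monthly rate = 9.3%/12 = 0.0077500; payment = 31,000 × 0.0077500 / (1 − (1+0.0077500)^−60) = $648.03.
Option B: at 6.50% the monthly rate is 0.0054167, so the payment is 31,000 × 0.0054167 / (1 − 1.0054167^−60) = $606.55.
Over 12 months: Option A costs 12 × $648.03 = $7,776.36; Option B costs 12 × $606.55 + $620.00 = $7,898.60.
Option A is cheaper by $7,898.60 − $7,776.36 = $122.24.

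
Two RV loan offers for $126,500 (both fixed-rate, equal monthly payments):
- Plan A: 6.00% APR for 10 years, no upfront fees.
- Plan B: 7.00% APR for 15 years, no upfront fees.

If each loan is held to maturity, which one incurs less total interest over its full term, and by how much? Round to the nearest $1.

Plan A: monthly rate = 6%/12 = 0.0050000; payment = 126,500 × 0.0050000 / (1 − (1+0.0050000)^−120) = $1,404.41.
Total interest on Plan A = 120 × $1,404.41 − $126,500 = $42,029.20.
Plan B: at 7.00% the monthly rate is 0.0058333, so the payment is 126,500 × 0.0058333 / (1 − 1.0058333^−180) = $1,137.02.
Total interest on Plan B = 180 × $1,137.02 − $126,500 = $78,163.60.
Plan A is lower by $36,134.40.

Plan A by $36,134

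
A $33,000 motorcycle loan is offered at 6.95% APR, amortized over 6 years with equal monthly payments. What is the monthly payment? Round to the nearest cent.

$561.83

Monthly rate = 6.95%/12 = 0.0057917; payment = 33,000 × 0.0057917 / (1 − (1+0.0057917)^−72) = $561.83.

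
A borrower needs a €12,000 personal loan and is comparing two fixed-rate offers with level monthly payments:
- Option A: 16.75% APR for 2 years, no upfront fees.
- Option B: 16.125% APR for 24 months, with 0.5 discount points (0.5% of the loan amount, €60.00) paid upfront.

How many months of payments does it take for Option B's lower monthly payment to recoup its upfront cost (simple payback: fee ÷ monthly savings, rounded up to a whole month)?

17 months

Option A: monthly rate = 16.75%/12 = 0.0139583; payment = 12,000 × 0.0139583 / (1 − (1+0.0139583)^−24) = €591.87.
Option B: monthly rate = 16.125%/12 = 0.0134375; payment = 12,000 × 0.0134375 / (1 − (1+0.0134375)^−24) = €588.27.
Monthly savings = €591.87 − €588.27 = €3.60.
Break-even = €60.00 / €3.60 = 16.67 → 17 months.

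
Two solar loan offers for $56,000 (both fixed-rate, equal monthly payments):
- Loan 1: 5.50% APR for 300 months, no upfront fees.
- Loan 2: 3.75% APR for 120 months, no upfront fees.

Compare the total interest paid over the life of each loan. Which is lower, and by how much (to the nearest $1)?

Loan 1: monthly rate = 5.5%/12 = 0.0045833; payment = 56,000 × 0.0045833 / (1 − (1+0.0045833)^−300) = $343.89.
Total interest on Loan 1 = 300 × $343.89 − $56,000 = $47,167.00.
Loan 2: at 3.75% the monthly rate is 0.0031250, so the payment is 56,000 × 0.0031250 / (1 − 1.0031250^−120) = $560.34.
Total interest on Loan 2 = 120 × $560.34 − $56,000 = $11,240.80.
Loan 2 is lower by $35,926.20.

Loan 2 by $35,926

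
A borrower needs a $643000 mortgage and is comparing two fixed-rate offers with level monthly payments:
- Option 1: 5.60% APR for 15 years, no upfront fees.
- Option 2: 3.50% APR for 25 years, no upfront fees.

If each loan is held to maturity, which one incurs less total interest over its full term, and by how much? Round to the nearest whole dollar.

Option 1 by $13,858

Option 1: at 5.60% the monthly rate is 0.0046667, so the payment is 643,000 × 0.0046667 / (1 − 1.0046667^−180) = $5,288.03.
Total interest on Option 1 = 180 × $5,288.03 − $643,000 = $308,845.40.
Option 2: monthly rate = 3.5%/12 = 0.0029167; payment = 643,000 × 0.0029167 / (1 − (1+0.0029167)^−300) = $3,219.01.
Total interest on Option 2 = 300 × $3,219.01 − $643,000 = $322,703.00.
Option 1 is lower by $13,857.60.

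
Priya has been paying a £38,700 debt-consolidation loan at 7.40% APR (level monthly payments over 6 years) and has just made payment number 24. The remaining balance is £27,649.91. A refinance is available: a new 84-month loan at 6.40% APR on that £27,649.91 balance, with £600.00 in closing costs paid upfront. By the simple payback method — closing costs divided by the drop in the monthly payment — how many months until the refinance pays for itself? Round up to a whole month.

3 months

Current payment = 38,700 × 7.4%/12 / (1 − (1+0.0061667)^−72) = £667.25.
Refinanced payment = 27,649.91 × 0.0053333 / (1 − (1+0.0053333)^−84) = £409.25.
Monthly savings = £667.25 − £409.25 = £258.00.
Break-even = £600.00 / £258.00 = 2.33 → 3 months.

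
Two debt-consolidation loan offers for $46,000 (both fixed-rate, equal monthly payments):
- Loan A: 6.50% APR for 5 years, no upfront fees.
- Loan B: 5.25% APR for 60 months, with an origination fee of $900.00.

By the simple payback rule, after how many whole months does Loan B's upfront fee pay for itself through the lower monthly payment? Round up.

Loan A: monthly rate = 6.5%/12 = 0.0054167; payment = 46,000 × 0.0054167 / (1 − (1+0.0054167)^−60) = $900.04.
Loan B: at 5.25% the monthly rate is 0.0043750, so the payment is 46,000 × 0.0043750 / (1 − 1.0043750^−60) = $873.36.
Monthly savings = $900.04 − $873.36 = $26.68.
Break-even = $900.00 / $26.68 = 33.73 → 34 months.

34 months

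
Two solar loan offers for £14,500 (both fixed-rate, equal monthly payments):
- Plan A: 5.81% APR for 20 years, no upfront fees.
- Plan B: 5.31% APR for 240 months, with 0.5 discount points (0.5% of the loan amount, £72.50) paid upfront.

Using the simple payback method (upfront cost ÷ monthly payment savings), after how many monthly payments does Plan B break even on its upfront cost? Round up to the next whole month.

18 months

Plan A: at 5.81% the monthly rate is 0.0048417, so the payment is 14,500 × 0.0048417 / (1 − 1.0048417^−240) = £102.30.
Plan B: monthly rate = 5.31%/12 = 0.0044250; payment = 14,500 × 0.0044250 / (1 − (1+0.0044250)^−240) = £98.19.
Monthly savings = £102.30 − £98.19 = £4.11.
Break-even = £72.50 / £4.11 = 17.64 → 18 months.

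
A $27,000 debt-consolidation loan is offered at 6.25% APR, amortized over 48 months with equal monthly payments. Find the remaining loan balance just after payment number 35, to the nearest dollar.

$7,989

With monthly rate i = 6.25%/12 = 0.0052083, the balance after k of n payments is P · [(1+i)^n − (1+i)^k] / [(1+i)^n − 1].
(1+0.0052083)^48 = 1.28319262 and (1+0.0052083)^35 = 1.19939659, so the balance is 27,000 × (1.28319262 − 1.19939659) / (1.28319262 − 1) = $7,989.24.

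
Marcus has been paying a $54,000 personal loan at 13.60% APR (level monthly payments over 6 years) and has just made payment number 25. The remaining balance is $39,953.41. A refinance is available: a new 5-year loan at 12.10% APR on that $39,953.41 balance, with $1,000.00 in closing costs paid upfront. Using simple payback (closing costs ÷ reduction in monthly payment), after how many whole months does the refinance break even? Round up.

Current payment = 54,000 × 13.6%/12 / (1 − (1+0.0113333)^−72) = $1,101.18.
Refinanced payment = 39,953.41 × 0.0100833 / (1 − (1+0.0100833)^−60) = $890.76.
Monthly savings = $1,101.18 − $890.76 = $210.42.
Break-even = $1,000.00 / $210.42 = 4.75 → 5 months.

5 months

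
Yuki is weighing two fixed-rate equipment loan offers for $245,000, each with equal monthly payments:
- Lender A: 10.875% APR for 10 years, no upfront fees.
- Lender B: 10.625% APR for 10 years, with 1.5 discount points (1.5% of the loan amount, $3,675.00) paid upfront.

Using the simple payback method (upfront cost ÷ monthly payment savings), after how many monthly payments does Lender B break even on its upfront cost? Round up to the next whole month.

Lender A: monthly rate = 10.875%/12 = 0.0090625; payment = 245,000 × 0.0090625 / (1 − (1+0.0090625)^−120) = $3,357.56.
Lender B: at 10.625% the monthly rate is 0.0088542, so the payment is 245,000 × 0.0088542 / (1 − 1.0088542^−120) = $3,323.08.
Monthly savings = $3,357.56 − $3,323.08 = $34.48.
Break-even = $3,675.00 / $34.48 = 106.58 → 107 months.

107 months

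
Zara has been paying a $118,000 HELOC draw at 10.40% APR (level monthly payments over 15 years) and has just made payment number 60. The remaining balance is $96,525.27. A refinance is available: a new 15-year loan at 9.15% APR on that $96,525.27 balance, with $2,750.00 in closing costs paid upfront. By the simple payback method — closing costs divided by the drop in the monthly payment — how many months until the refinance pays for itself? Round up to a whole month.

Current payment = 118,000 × 10.4%/12 / (1 − (1+0.0086667)^−180) = $1,297.06.
Refinanced payment = 96,525.27 × 0.0076250 / (1 − (1+0.0076250)^−180) = $987.66.
Monthly savings = $1,297.06 − $987.66 = $309.40.
Break-even = $2,750.00 / $309.40 = 8.89 → 9 months.

9 months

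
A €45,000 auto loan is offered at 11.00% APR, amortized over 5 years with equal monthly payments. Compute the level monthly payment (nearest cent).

At 11.00% the monthly rate is 0.0091667, so the payment is 45,000 × 0.0091667 / (1 − 1.0091667^−60) = €978.41.

€978.41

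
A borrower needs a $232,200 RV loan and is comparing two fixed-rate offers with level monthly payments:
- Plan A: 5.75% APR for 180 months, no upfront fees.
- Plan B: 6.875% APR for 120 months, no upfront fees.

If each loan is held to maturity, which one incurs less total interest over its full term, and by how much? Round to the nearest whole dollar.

Plan A: at 5.75% the monthly rate is 0.0047917, so the payment is 232,200 × 0.0047917 / (1 − 1.0047917^−180) = $1,928.21.
Total interest on Plan A = 180 × $1,928.21 − $232,200 = $114,877.80.
Plan B: at 6.875% the monthly rate is 0.0057292, so the payment is 232,200 × 0.0057292 / (1 − 1.0057292^−120) = $2,681.10.
Total interest on Plan B = 120 × $2,681.10 − $232,200 = $89,532.00.
Plan B is lower by $25,345.80.

Plan B by $25,346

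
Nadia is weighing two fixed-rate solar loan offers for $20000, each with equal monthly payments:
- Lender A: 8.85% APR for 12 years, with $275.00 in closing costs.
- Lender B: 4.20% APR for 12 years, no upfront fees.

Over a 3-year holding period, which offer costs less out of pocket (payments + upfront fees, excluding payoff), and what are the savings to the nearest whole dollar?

Lender B by $2,034

Lender A: monthly rate = 8.85%/12 = 0.0073750; payment = 20,000 × 0.0073750 / (1 − (1+0.0073750)^−144) = $225.92.
Lender B: monthly rate = 4.2%/12 = 0.0035000; payment = 20,000 × 0.0035000 / (1 − (1+0.0035000)^−144) = $177.05.
Over 36 months: Lender A costs 36 × $225.92 + $275.00 = $8,408.12; Lender B costs 36 × $177.05 = $6,373.80.
Lender B is cheaper by $8,408.12 − $6,373.80 = $2,034.32.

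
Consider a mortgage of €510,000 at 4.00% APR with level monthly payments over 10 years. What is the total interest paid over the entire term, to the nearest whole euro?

€109,620

Monthly rate = 4%/12 = 0.0033333; payment = 510,000 × 0.0033333 / (1 − (1+0.0033333)^−120) = €5,163.50.
Total paid = 120 × €5,163.50 = €619,620.00; interest = €619,620.00 − €510,000 = €109,620.00.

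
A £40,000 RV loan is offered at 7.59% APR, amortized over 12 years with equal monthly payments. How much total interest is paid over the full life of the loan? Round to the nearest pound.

£21,062

Monthly rate = 7.59%/12 = 0.0063250; payment = 40,000 × 0.0063250 / (1 − (1+0.0063250)^−144) = £424.04.
Total paid = 144 × £424.04 = £61,061.76; interest = £61,061.76 − £40,000 = £21,061.76.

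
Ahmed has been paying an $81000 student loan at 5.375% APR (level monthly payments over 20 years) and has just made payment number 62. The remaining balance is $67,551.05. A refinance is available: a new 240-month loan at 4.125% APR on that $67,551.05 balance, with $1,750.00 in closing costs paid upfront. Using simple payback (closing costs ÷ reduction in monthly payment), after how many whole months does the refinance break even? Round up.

Current payment = 81,000 × 5.375%/12 / (1 − (1+0.0044792)^−240) = $551.49.
Refinanced payment = 67,551.05 × 0.0034375 / (1 − (1+0.0034375)^−240) = $413.81.
Monthly savings = $551.49 − $413.81 = $137.68.
Break-even = $1,750.00 / $137.68 = 12.71 → 13 months.

13 months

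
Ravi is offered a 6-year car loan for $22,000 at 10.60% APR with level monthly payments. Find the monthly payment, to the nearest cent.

Monthly rate = 10.6%/12 = 0.0088333; payment = 22,000 × 0.0088333 / (1 − (1+0.0088333)^−72) = $414.26.

$414.26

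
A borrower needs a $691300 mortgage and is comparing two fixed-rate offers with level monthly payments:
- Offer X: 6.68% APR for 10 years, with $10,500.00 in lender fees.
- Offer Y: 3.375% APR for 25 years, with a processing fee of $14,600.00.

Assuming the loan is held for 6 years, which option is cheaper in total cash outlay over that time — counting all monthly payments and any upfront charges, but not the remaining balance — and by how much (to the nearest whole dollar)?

Offer Y by $319,784

Offer X: monthly rate = 6.68%/12 = 0.0055667; payment = 691,300 × 0.0055667 / (1 − (1+0.0055667)^−120) = $7,913.03.
Offer Y: monthly rate = 3.375%/12 = 0.0028125; payment = 691,300 × 0.0028125 / (1 − (1+0.0028125)^−300) = $3,414.64.
Over 72 months: Offer X costs 72 × $7,913.03 + $10,500.00 = $580,238.16; Offer Y costs 72 × $3,414.64 + $14,600.00 = $260,454.08.
Offer Y is cheaper by $580,238.16 − $260,454.08 = $319,784.08.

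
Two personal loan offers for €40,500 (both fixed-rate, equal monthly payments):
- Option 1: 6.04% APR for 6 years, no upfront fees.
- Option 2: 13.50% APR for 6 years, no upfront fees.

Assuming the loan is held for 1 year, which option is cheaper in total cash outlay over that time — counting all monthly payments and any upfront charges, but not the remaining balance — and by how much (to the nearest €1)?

Option 1 by €1,821

Option 1: at 6.04% the monthly rate is 0.0050333, so the payment is 40,500 × 0.0050333 / (1 − 1.0050333^−72) = €671.97.
Option 2: at 13.50% the monthly rate is 0.0112500, so the payment is 40,500 × 0.0112500 / (1 − 1.0112500^−72) = €823.73.
Over 12 months: Option 1 costs 12 × €671.97 = €8,063.64; Option 2 costs 12 × €823.73 = €9,884.76.
Option 1 is cheaper by €9,884.76 − €8,063.64 = €1,821.12.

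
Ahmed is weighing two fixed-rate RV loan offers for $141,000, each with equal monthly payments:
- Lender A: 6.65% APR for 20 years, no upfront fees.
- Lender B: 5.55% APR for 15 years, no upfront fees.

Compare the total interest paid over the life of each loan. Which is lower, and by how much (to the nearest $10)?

Lender B by $47,250

Lender A: at 6.65% the monthly rate is 0.0055417, so the payment is 141,000 × 0.0055417 / (1 − 1.0055417^−240) = $1,063.75.
Total interest on Lender A = 240 × $1,063.75 − $141,000 = $114,300.00.
Lender B: monthly rate = 5.55%/12 = 0.0046250; payment = 141,000 × 0.0046250 / (1 − (1+0.0046250)^−180) = $1,155.83.
Total interest on Lender B = 180 × $1,155.83 − $141,000 = $67,049.40.
Lender B is lower by $47,250.60.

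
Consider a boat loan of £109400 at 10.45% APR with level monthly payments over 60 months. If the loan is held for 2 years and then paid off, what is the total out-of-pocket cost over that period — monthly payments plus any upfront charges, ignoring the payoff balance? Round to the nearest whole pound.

At 10.45% the monthly rate is 0.0087083, so the payment is 109,400 × 0.0087083 / (1 − 1.0087083^−60) = £2,348.72.
Total outlay = 24 × £2,348.72 = £56,369.28.

£56,369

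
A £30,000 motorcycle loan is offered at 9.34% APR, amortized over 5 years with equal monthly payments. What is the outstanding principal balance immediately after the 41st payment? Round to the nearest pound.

With monthly rate i = 9.34%/12 = 0.0077833, the balance after k of n payments is P · [(1+i)^n − (1+i)^k] / [(1+i)^n − 1].
(1+0.0077833)^60 = 1.59231983 and (1+0.0077833)^41 = 1.37421296, so the balance is 30,000 × (1.59231983 − 1.37421296) / (1.59231983 − 1) = £11,046.74.

£11,047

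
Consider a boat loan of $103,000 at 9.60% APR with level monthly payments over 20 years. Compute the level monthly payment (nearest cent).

$966.83

At 9.60% the monthly rate is 0.0080000, so the payment is 103,000 × 0.0080000 / (1 − 1.0080000^−240) = $966.83.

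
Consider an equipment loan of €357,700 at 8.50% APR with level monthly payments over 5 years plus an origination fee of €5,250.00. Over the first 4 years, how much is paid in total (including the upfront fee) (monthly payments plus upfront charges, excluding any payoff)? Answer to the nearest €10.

€357,510

At 8.50% the monthly rate is 0.0070833, so the payment is 357,700 × 0.0070833 / (1 − 1.0070833^−60) = €7,338.76.
Total outlay = 48 × €7,338.76 + €5,250.00 = €357,510.48.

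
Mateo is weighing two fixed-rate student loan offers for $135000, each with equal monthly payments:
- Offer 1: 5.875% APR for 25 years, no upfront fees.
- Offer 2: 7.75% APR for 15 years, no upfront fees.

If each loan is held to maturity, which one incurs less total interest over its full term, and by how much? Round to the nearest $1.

Offer 2 by $29,126

Offer 1: at 5.875% the monthly rate is 0.0048958, so the payment is 135,000 × 0.0048958 / (1 − 1.0048958^−300) = $859.52.
Total interest on Offer 1 = 300 × $859.52 − $135,000 = $122,856.00.
Offer 2: monthly rate = 7.75%/12 = 0.0064583; payment = 135,000 × 0.0064583 / (1 − (1+0.0064583)^−180) = $1,270.72.
Total interest on Offer 2 = 180 × $1,270.72 − $135,000 = $93,729.60.
Offer 2 is lower by $29,126.40.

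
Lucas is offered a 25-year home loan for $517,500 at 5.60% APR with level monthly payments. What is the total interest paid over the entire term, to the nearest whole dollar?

$445,164

Monthly rate = 5.6%/12 = 0.0046667; payment = 517,500 × 0.0046667 / (1 − (1+0.0046667)^−300) = $3,208.88.
Total paid = 300 × $3,208.88 = $962,664.00; interest = $962,664.00 − $517,500 = $445,164.00.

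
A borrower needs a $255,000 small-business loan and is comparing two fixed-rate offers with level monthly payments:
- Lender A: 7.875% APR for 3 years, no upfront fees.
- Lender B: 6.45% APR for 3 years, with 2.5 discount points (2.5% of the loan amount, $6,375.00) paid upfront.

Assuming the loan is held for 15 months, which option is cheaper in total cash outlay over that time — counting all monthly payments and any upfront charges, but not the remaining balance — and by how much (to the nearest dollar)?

Lender A by $3,879

Lender A: monthly rate = 7.875%/12 = 0.0065625; payment = 255,000 × 0.0065625 / (1 − (1+0.0065625)^−36) = $7,976.08.
Lender B: monthly rate = 6.45%/12 = 0.0053750; payment = 255,000 × 0.0053750 / (1 − (1+0.0053750)^−36) = $7,809.69.
Over 15 months: Lender A costs 15 × $7,976.08 = $119,641.20; Lender B costs 15 × $7,809.69 + $6,375.00 = $123,520.35.
Lender A is cheaper by $123,520.35 − $119,641.20 = $3,879.15.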